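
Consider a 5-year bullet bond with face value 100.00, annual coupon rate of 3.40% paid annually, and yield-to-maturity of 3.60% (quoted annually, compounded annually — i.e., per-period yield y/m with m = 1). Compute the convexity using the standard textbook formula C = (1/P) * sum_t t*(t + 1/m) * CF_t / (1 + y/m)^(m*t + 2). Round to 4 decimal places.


Answer: Convexity = 25.5776

Derivation:
Coupon per period c = face * coupon_rate / m = 3.400000
Periods per year m = 1; per-period yield y/m = 0.036000
Number of cashflows N = 5
Cashflows (t years, CF_t, discount factor 1/(1+y/m)^(m*t), PV):
  t = 1.0000: CF_t = 3.400000, DF = 0.965251, PV = 3.281853
  t = 2.0000: CF_t = 3.400000, DF = 0.931709, PV = 3.167812
  t = 3.0000: CF_t = 3.400000, DF = 0.899333, PV = 3.057734
  t = 4.0000: CF_t = 3.400000, DF = 0.868082, PV = 2.951480
  t = 5.0000: CF_t = 103.400000, DF = 0.837917, PV = 86.640662
Price P = sum_t PV_t = 99.099541
Convexity numerator sum_t t*(t + 1/m) * CF_t / (1+y/m)^(m*t + 2):
  t = 1.0000: term = 6.115467
  t = 2.0000: term = 17.708882
  t = 3.0000: term = 34.187031
  t = 4.0000: term = 54.998441
  t = 5.0000: term = 2421.717642
Convexity = (1/P) * sum = 2534.727464 / 99.099541 = 25.577590


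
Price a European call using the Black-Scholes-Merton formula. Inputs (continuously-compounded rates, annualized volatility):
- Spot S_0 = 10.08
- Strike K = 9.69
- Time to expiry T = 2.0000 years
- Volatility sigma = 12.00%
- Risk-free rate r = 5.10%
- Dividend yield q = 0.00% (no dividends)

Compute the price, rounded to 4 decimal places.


Answer: Price = 1.5098

Derivation:
d1 = (ln(S/K) + (r - q + 0.5*sigma^2) * T) / (sigma * sqrt(T)) = 0.91840700
d2 = d1 - sigma * sqrt(T) = 0.74870138
exp(-rT) = 0.90302955; exp(-qT) = 1.00000000
C = S_0 * exp(-qT) * N(d1) - K * exp(-rT) * N(d2)
N(d1) = 0.82079709; N(d2) = 0.77298139
C = 10.0800 * 1.00000000 * 0.82079709 - 9.6900 * 0.90302955 * 0.77298139 = 1.5098


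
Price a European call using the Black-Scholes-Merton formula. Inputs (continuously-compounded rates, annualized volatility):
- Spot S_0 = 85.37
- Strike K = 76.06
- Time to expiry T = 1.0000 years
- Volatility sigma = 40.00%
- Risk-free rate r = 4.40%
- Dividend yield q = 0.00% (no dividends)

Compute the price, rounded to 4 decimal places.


d1 = (ln(S/K) + (r - q + 0.5*sigma^2) * T) / (sigma * sqrt(T)) = 0.59868062
d2 = d1 - sigma * sqrt(T) = 0.19868062
exp(-rT) = 0.95695396; exp(-qT) = 1.00000000
C = S_0 * exp(-qT) * N(d1) - K * exp(-rT) * N(d2)
N(d1) = 0.72530706; N(d2) = 0.57874371
C = 85.3700 * 1.00000000 * 0.72530706 - 76.0600 * 0.95695396 * 0.57874371 = 19.7951

Answer: Price = 19.7951


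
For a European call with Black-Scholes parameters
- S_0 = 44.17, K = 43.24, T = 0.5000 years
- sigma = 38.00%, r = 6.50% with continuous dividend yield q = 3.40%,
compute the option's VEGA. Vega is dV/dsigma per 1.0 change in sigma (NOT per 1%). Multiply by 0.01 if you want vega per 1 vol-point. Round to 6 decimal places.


Answer: Vega = 11.807686

Derivation:
d1 = 0.2712306527; d2 = 0.0025300758
phi(d1) = 0.3845345771; exp(-qT) = 0.9831436846; exp(-rT) = 0.9680224498
Vega = S * exp(-qT) * phi(d1) * sqrt(T) = 44.1700 * 0.9831436846 * 0.3845345771 * 0.7071067812 = 11.807686


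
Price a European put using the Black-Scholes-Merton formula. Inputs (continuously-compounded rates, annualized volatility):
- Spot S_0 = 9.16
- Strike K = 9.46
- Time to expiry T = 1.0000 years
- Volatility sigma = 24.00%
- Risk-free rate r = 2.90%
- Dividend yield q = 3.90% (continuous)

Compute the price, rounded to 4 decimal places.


d1 = (ln(S/K) + (r - q + 0.5*sigma^2) * T) / (sigma * sqrt(T)) = -0.05594252
d2 = d1 - sigma * sqrt(T) = -0.29594252
exp(-rT) = 0.97141646; exp(-qT) = 0.96175071
P = K * exp(-rT) * N(-d2) - S_0 * exp(-qT) * N(-d1)
N(-d1) = 0.52230620; N(-d2) = 0.61636301
P = 9.4600 * 0.97141646 * 0.61636301 - 9.1600 * 0.96175071 * 0.52230620 = 1.0628

Answer: Price = 1.0628


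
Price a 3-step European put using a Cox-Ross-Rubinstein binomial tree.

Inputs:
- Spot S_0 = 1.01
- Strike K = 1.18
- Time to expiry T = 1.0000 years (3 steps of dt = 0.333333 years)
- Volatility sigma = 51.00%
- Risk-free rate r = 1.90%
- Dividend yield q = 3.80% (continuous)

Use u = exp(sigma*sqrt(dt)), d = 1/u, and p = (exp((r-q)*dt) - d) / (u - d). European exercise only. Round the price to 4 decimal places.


Answer: Price = V(0,0) = 0.3273

Derivation:
dt = T/N = 0.333333
u = exp(sigma*sqrt(dt)) = 1.342386; d = 1/u = 0.744942
p = (exp((r-q)*dt) - d) / (u - d) = 0.416348
Discount per step: exp(-r*dt) = 0.993687
Stock lattice S(k, i) with i counting down-moves:
  k=0: S(0,0) = 1.0100
  k=1: S(1,0) = 1.3558; S(1,1) = 0.7524
  k=2: S(2,0) = 1.8200; S(2,1) = 1.0100; S(2,2) = 0.5605
  k=3: S(3,0) = 2.4432; S(3,1) = 1.3558; S(3,2) = 0.7524; S(3,3) = 0.4175
Terminal payoffs V(N, i) = max(K - S_T, 0):
  V(3,0) = 0.000000; V(3,1) = 0.000000; V(3,2) = 0.427608; V(3,3) = 0.762469
Backward induction: V(k, i) = exp(-r*dt) * [p * V(k+1, i) + (1-p) * V(k+1, i+1)].
  V(2,0) = exp(-r*dt) * [p*0.000000 + (1-p)*0.000000] = 0.000000
  V(2,1) = exp(-r*dt) * [p*0.000000 + (1-p)*0.427608] = 0.247999
  V(2,2) = exp(-r*dt) * [p*0.427608 + (1-p)*0.762469] = 0.619117
  V(1,0) = exp(-r*dt) * [p*0.000000 + (1-p)*0.247999] = 0.143831
  V(1,1) = exp(-r*dt) * [p*0.247999 + (1-p)*0.619117] = 0.461669
  V(0,0) = exp(-r*dt) * [p*0.143831 + (1-p)*0.461669] = 0.327259


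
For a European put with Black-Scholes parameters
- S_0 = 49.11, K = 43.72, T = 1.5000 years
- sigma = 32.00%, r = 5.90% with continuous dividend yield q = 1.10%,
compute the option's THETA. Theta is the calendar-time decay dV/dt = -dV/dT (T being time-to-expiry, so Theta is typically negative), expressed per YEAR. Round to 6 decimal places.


d1 = 0.6763067123; d2 = 0.2843883534
phi(d1) = 0.3173868450; exp(-qT) = 0.9836353794; exp(-rT) = 0.9153031107
Theta = -S*exp(-qT)*phi(d1)*sigma/(2*sqrt(T)) + r*K*exp(-rT)*N(-d2) - q*S*exp(-qT)*N(-d1)
N(-d1) = 0.2494229660; N(-d2) = 0.3880563917; sqrt(T) = 1.2247448714
Term 1 = -49.1100 * 0.9836353794 * 0.3173868450 * 0.3200 / (2 * 1.2247448714) = -2.0029372824
Term 2 = 0.0590 * 43.7200 * 0.9153031107 * 0.3880563917 = 0.9162034955
Term 3 = -0.0110 * 49.1100 * 0.9836353794 * 0.2494229660 = -0.1325357987
Theta = -2.0029372824 + (0.9162034955) + (-0.1325357987) = -1.219270

Answer: Theta = -1.219270


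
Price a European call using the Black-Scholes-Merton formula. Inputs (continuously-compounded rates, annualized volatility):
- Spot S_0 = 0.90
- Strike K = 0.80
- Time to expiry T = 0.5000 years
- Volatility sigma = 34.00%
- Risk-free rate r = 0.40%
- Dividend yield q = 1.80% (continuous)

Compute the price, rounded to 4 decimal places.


d1 = (ln(S/K) + (r - q + 0.5*sigma^2) * T) / (sigma * sqrt(T)) = 0.58100483
d2 = d1 - sigma * sqrt(T) = 0.34058853
exp(-rT) = 0.99800200; exp(-qT) = 0.99104038
C = S_0 * exp(-qT) * N(d1) - K * exp(-rT) * N(d2)
N(d1) = 0.71938140; N(d2) = 0.63329332
C = 0.9000 * 0.99104038 * 0.71938140 - 0.8000 * 0.99800200 * 0.63329332 = 0.1360

Answer: Price = 0.1360


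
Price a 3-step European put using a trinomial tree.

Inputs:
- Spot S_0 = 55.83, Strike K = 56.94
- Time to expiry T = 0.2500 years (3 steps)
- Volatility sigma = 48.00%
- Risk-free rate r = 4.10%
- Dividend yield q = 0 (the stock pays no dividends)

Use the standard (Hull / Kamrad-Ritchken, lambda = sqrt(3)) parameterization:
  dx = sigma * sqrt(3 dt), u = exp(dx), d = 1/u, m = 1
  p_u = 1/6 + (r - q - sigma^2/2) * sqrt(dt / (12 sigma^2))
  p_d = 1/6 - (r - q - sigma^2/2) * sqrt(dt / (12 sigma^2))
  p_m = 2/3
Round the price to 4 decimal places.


dt = T/N = 0.083333; dx = sigma*sqrt(3*dt) = 0.240000
u = exp(dx) = 1.271249; d = 1/u = 0.786628
p_u = 0.153785, p_m = 0.666667, p_d = 0.179549
Discount per step: exp(-r*dt) = 0.996589
Stock lattice S(k, j) with j the centered position index:
  k=0: S(0,+0) = 55.8300
  k=1: S(1,-1) = 43.9174; S(1,+0) = 55.8300; S(1,+1) = 70.9738
  k=2: S(2,-2) = 34.5467; S(2,-1) = 43.9174; S(2,+0) = 55.8300; S(2,+1) = 70.9738; S(2,+2) = 90.2254
  k=3: S(3,-3) = 27.1754; S(3,-2) = 34.5467; S(3,-1) = 43.9174; S(3,+0) = 55.8300; S(3,+1) = 70.9738; S(3,+2) = 90.2254; S(3,+3) = 114.6990
Terminal payoffs V(N, j) = max(K - S_T, 0):
  V(3,-3) = 29.764622; V(3,-2) = 22.393323; V(3,-1) = 13.022567; V(3,+0) = 1.110000; V(3,+1) = 0.000000; V(3,+2) = 0.000000; V(3,+3) = 0.000000
Backward induction: V(k, j) = exp(-r*dt) * [p_u * V(k+1, j+1) + p_m * V(k+1, j) + p_d * V(k+1, j-1)]
  V(2,-2) = exp(-r*dt) * [p_u*13.022567 + p_m*22.393323 + p_d*29.764622] = 22.199771
  V(2,-1) = exp(-r*dt) * [p_u*1.110000 + p_m*13.022567 + p_d*22.393323] = 12.829194
  V(2,+0) = exp(-r*dt) * [p_u*0.000000 + p_m*1.110000 + p_d*13.022567] = 3.067685
  V(2,+1) = exp(-r*dt) * [p_u*0.000000 + p_m*0.000000 + p_d*1.110000] = 0.198619
  V(2,+2) = exp(-r*dt) * [p_u*0.000000 + p_m*0.000000 + p_d*0.000000] = 0.000000
  V(1,-1) = exp(-r*dt) * [p_u*3.067685 + p_m*12.829194 + p_d*22.199771] = 12.966121
  V(1,+0) = exp(-r*dt) * [p_u*0.198619 + p_m*3.067685 + p_d*12.829194] = 4.364195
  V(1,+1) = exp(-r*dt) * [p_u*0.000000 + p_m*0.198619 + p_d*3.067685] = 0.680881
  V(0,+0) = exp(-r*dt) * [p_u*0.680881 + p_m*4.364195 + p_d*12.966121] = 5.324000

Answer: Price = V(0,0) = 5.3240


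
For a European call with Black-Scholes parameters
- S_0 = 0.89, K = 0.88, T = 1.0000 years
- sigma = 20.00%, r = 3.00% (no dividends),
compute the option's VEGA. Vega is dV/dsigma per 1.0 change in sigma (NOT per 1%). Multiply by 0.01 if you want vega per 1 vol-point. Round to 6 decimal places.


Answer: Vega = 0.338767

Derivation:
d1 = 0.3064977763; d2 = 0.1064977763
phi(d1) = 0.3806370523; exp(-qT) = 1.0000000000; exp(-rT) = 0.9704455335
Vega = S * exp(-qT) * phi(d1) * sqrt(T) = 0.8900 * 1.0000000000 * 0.3806370523 * 1.0000000000 = 0.338767


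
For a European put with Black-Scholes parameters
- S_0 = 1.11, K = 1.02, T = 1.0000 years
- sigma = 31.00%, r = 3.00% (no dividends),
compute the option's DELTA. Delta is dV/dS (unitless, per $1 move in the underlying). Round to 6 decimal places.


Answer: Delta = -0.299952

Derivation:
d1 = 0.5245399614; d2 = 0.2145399614
phi(d1) = 0.3476671860; exp(-qT) = 1.0000000000; exp(-rT) = 0.9704455335
N(-d1) = 0.2999515165
Delta = -exp(-qT) * N(-d1) = -1.0000000000 * 0.2999515165 = -0.299952


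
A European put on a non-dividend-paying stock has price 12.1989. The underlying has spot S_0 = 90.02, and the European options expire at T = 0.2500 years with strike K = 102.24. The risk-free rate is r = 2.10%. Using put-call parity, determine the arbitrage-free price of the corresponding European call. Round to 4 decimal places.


Put-call parity: C - P = S_0 * exp(-qT) - K * exp(-rT).
S_0 * exp(-qT) = 90.0200 * 1.00000000 = 90.02000000
K * exp(-rT) = 102.2400 * 0.99476376 = 101.70464653
C = P + S*exp(-qT) - K*exp(-rT)
C = 12.1989 + 90.02000000 - 101.70464653 = 0.5143

Answer: Call price = 0.5143


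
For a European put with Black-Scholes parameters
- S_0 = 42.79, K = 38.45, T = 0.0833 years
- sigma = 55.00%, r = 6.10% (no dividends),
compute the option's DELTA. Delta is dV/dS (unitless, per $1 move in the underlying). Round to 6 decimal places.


d1 = 0.7850982723; d2 = 0.6263587057
phi(d1) = 0.2931331953; exp(-qT) = 1.0000000000; exp(-rT) = 0.9949315880
N(-d1) = 0.2161979763
Delta = -exp(-qT) * N(-d1) = -1.0000000000 * 0.2161979763 = -0.216198

Answer: Delta = -0.216198


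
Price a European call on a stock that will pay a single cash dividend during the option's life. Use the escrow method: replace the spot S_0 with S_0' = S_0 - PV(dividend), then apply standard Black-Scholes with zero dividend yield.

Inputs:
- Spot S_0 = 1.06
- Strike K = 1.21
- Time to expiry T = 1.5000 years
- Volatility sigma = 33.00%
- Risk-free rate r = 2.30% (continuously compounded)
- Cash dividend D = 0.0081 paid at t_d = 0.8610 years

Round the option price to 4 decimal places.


Answer: Price = 0.1253

Derivation:
PV(D) = D * exp(-r * t_d) = 0.0081 * 0.98039179 = 0.00794117
S_0' = S_0 - PV(D) = 1.0600 - 0.00794117 = 1.05205883
d1 = (ln(S_0'/K) + (r + sigma^2/2)*T) / (sigma*sqrt(T)) = -0.05863021
d2 = d1 - sigma*sqrt(T) = -0.46279602
exp(-rT) = 0.96608834
N(d1) = 0.47662332; N(d2) = 0.32175529
C = S_0' * N(d1) - K * exp(-rT) * N(d2) = 1.05205883 * 0.47662332 - 1.2100 * 0.96608834 * 0.32175529 = 0.1253


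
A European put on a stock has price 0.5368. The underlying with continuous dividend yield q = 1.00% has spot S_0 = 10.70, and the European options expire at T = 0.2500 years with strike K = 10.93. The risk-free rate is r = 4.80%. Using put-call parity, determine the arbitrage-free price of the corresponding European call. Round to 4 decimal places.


Put-call parity: C - P = S_0 * exp(-qT) - K * exp(-rT).
S_0 * exp(-qT) = 10.7000 * 0.99750312 = 10.67328341
K * exp(-rT) = 10.9300 * 0.98807171 = 10.79962382
C = P + S*exp(-qT) - K*exp(-rT)
C = 0.5368 + 10.67328341 - 10.79962382 = 0.4105

Answer: Call price = 0.4105


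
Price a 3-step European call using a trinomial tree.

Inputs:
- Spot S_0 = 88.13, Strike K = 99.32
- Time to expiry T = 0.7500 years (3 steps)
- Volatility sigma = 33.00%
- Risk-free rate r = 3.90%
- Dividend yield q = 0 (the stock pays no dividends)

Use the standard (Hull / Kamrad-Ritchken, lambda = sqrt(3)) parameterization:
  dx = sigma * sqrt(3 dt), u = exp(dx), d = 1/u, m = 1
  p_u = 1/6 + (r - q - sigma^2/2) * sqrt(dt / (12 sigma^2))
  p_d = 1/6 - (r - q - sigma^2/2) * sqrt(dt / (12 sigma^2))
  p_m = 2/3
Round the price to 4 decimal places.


dt = T/N = 0.250000; dx = sigma*sqrt(3*dt) = 0.285788
u = exp(dx) = 1.330811; d = 1/u = 0.751422
p_u = 0.159909, p_m = 0.666667, p_d = 0.173424
Discount per step: exp(-r*dt) = 0.990297
Stock lattice S(k, j) with j the centered position index:
  k=0: S(0,+0) = 88.1300
  k=1: S(1,-1) = 66.2228; S(1,+0) = 88.1300; S(1,+1) = 117.2844
  k=2: S(2,-2) = 49.7612; S(2,-1) = 66.2228; S(2,+0) = 88.1300; S(2,+1) = 117.2844; S(2,+2) = 156.0833
  k=3: S(3,-3) = 37.3917; S(3,-2) = 49.7612; S(3,-1) = 66.2228; S(3,+0) = 88.1300; S(3,+1) = 117.2844; S(3,+2) = 156.0833; S(3,+3) = 207.7173
Terminal payoffs V(N, j) = max(S_T - K, 0):
  V(3,-3) = 0.000000; V(3,-2) = 0.000000; V(3,-1) = 0.000000; V(3,+0) = 0.000000; V(3,+1) = 17.964356; V(3,+2) = 56.763288; V(3,+3) = 108.397326
Backward induction: V(k, j) = exp(-r*dt) * [p_u * V(k+1, j+1) + p_m * V(k+1, j) + p_d * V(k+1, j-1)]
  V(2,-2) = exp(-r*dt) * [p_u*0.000000 + p_m*0.000000 + p_d*0.000000] = 0.000000
  V(2,-1) = exp(-r*dt) * [p_u*0.000000 + p_m*0.000000 + p_d*0.000000] = 0.000000
  V(2,+0) = exp(-r*dt) * [p_u*17.964356 + p_m*0.000000 + p_d*0.000000] = 2.844791
  V(2,+1) = exp(-r*dt) * [p_u*56.763288 + p_m*17.964356 + p_d*0.000000] = 20.848929
  V(2,+2) = exp(-r*dt) * [p_u*108.397326 + p_m*56.763288 + p_d*17.964356] = 57.725782
  V(1,-1) = exp(-r*dt) * [p_u*2.844791 + p_m*0.000000 + p_d*0.000000] = 0.450494
  V(1,+0) = exp(-r*dt) * [p_u*20.848929 + p_m*2.844791 + p_d*0.000000] = 5.179710
  V(1,+1) = exp(-r*dt) * [p_u*57.725782 + p_m*20.848929 + p_d*2.844791] = 23.394306
  V(0,+0) = exp(-r*dt) * [p_u*23.394306 + p_m*5.179710 + p_d*0.450494] = 7.201668

Answer: Price = V(0,0) = 7.2017


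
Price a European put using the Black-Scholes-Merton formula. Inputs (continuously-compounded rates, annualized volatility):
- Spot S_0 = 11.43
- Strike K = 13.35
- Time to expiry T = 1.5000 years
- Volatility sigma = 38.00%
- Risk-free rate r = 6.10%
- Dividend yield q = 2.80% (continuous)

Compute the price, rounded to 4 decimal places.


d1 = (ln(S/K) + (r - q + 0.5*sigma^2) * T) / (sigma * sqrt(T)) = 0.00542560
d2 = d1 - sigma * sqrt(T) = -0.45997745
exp(-rT) = 0.91256132; exp(-qT) = 0.95886978
P = K * exp(-rT) * N(-d2) - S_0 * exp(-qT) * N(-d1)
N(-d1) = 0.49783551; N(-d2) = 0.67723380
P = 13.3500 * 0.91256132 * 0.67723380 - 11.4300 * 0.95886978 * 0.49783551 = 2.7943

Answer: Price = 2.7943


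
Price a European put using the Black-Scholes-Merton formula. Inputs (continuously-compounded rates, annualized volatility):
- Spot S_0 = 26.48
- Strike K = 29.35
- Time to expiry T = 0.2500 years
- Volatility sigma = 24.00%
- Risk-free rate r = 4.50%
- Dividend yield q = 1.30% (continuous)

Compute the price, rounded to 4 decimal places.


Answer: Price = 3.0329

Derivation:
d1 = (ln(S/K) + (r - q + 0.5*sigma^2) * T) / (sigma * sqrt(T)) = -0.73085679
d2 = d1 - sigma * sqrt(T) = -0.85085679
exp(-rT) = 0.98881304; exp(-qT) = 0.99675528
P = K * exp(-rT) * N(-d2) - S_0 * exp(-qT) * N(-d1)
N(-d1) = 0.76756669; N(-d2) = 0.80257555
P = 29.3500 * 0.98881304 * 0.80257555 - 26.4800 * 0.99675528 * 0.76756669 = 3.0329


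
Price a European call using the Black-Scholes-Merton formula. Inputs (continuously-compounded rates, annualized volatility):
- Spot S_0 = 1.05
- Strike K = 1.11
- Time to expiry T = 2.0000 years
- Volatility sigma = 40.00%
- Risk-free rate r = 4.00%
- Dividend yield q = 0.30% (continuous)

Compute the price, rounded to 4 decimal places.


d1 = (ln(S/K) + (r - q + 0.5*sigma^2) * T) / (sigma * sqrt(T)) = 0.31542292
d2 = d1 - sigma * sqrt(T) = -0.25026250
exp(-rT) = 0.92311635; exp(-qT) = 0.99401796
C = S_0 * exp(-qT) * N(d1) - K * exp(-rT) * N(d2)
N(d1) = 0.62377972; N(d2) = 0.40119218
C = 1.0500 * 0.99401796 * 0.62377972 - 1.1100 * 0.92311635 * 0.40119218 = 0.2400

Answer: Price = 0.2400


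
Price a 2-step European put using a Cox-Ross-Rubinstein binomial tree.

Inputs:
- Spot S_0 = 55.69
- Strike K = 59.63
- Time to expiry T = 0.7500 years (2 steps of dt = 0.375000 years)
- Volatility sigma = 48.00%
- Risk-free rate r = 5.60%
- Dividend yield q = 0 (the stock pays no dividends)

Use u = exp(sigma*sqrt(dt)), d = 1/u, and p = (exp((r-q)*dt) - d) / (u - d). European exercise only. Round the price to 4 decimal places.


dt = T/N = 0.375000
u = exp(sigma*sqrt(dt)) = 1.341702; d = 1/u = 0.745322
p = (exp((r-q)*dt) - d) / (u - d) = 0.462625
Discount per step: exp(-r*dt) = 0.979219
Stock lattice S(k, i) with i counting down-moves:
  k=0: S(0,0) = 55.6900
  k=1: S(1,0) = 74.7194; S(1,1) = 41.5070
  k=2: S(2,0) = 100.2511; S(2,1) = 55.6900; S(2,2) = 30.9361
Terminal payoffs V(N, i) = max(K - S_T, 0):
  V(2,0) = 0.000000; V(2,1) = 3.940000; V(2,2) = 28.693923
Backward induction: V(k, i) = exp(-r*dt) * [p * V(k+1, i) + (1-p) * V(k+1, i+1)].
  V(1,0) = exp(-r*dt) * [p*0.000000 + (1-p)*3.940000] = 2.073260
  V(1,1) = exp(-r*dt) * [p*3.940000 + (1-p)*28.693923] = 16.883838
  V(0,0) = exp(-r*dt) * [p*2.073260 + (1-p)*16.883838] = 9.823622

Answer: Price = V(0,0) = 9.8236


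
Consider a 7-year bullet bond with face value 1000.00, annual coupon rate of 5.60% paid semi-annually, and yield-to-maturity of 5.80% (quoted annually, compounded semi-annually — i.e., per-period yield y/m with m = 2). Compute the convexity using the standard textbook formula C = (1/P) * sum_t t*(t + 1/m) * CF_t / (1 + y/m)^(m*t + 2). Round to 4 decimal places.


Answer: Convexity = 39.1380

Derivation:
Coupon per period c = face * coupon_rate / m = 28.000000
Periods per year m = 2; per-period yield y/m = 0.029000
Number of cashflows N = 14
Cashflows (t years, CF_t, discount factor 1/(1+y/m)^(m*t), PV):
  t = 0.5000: CF_t = 28.000000, DF = 0.971817, PV = 27.210884
  t = 1.0000: CF_t = 28.000000, DF = 0.944429, PV = 26.444008
  t = 1.5000: CF_t = 28.000000, DF = 0.917812, PV = 25.698745
  t = 2.0000: CF_t = 28.000000, DF = 0.891946, PV = 24.974484
  t = 2.5000: CF_t = 28.000000, DF = 0.866808, PV = 24.270636
  t = 3.0000: CF_t = 28.000000, DF = 0.842379, PV = 23.586624
  t = 3.5000: CF_t = 28.000000, DF = 0.818639, PV = 22.921889
  t = 4.0000: CF_t = 28.000000, DF = 0.795567, PV = 22.275888
  t = 4.5000: CF_t = 28.000000, DF = 0.773146, PV = 21.648094
  t = 5.0000: CF_t = 28.000000, DF = 0.751357, PV = 21.037992
  t = 5.5000: CF_t = 28.000000, DF = 0.730182, PV = 20.445084
  t = 6.0000: CF_t = 28.000000, DF = 0.709603, PV = 19.868887
  t = 6.5000: CF_t = 28.000000, DF = 0.689605, PV = 19.308928
  t = 7.0000: CF_t = 1028.000000, DF = 0.670170, PV = 688.934396
Price P = sum_t PV_t = 988.626540
Convexity numerator sum_t t*(t + 1/m) * CF_t / (1+y/m)^(m*t + 2):
  t = 0.5000: term = 12.849372
  t = 1.0000: term = 37.461727
  t = 1.5000: term = 72.811908
  t = 2.0000: term = 117.933120
  t = 2.5000: term = 171.914169
  t = 3.0000: term = 233.896828
  t = 3.5000: term = 303.073311
  t = 4.0000: term = 378.683854
  t = 4.5000: term = 460.014400
  t = 5.0000: term = 546.394385
  t = 5.5000: term = 637.194619
  t = 6.0000: term = 731.825253
  t = 6.5000: term = 829.733847
  t = 7.0000: term = 34159.100172
Convexity = (1/P) * sum = 38692.886966 / 988.626540 = 39.138022


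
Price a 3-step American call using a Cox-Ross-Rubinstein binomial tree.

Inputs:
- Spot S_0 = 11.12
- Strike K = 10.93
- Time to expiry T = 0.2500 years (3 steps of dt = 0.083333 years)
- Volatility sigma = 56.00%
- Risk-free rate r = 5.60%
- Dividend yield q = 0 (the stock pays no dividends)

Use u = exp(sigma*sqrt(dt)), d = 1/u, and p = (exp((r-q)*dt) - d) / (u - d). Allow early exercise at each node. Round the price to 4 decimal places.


Answer: Price = V(0,0) = 1.4979

Derivation:
dt = T/N = 0.083333
u = exp(sigma*sqrt(dt)) = 1.175458; d = 1/u = 0.850732
p = (exp((r-q)*dt) - d) / (u - d) = 0.474078
Discount per step: exp(-r*dt) = 0.995344
Stock lattice S(k, i) with i counting down-moves:
  k=0: S(0,0) = 11.1200
  k=1: S(1,0) = 13.0711; S(1,1) = 9.4601
  k=2: S(2,0) = 15.3645; S(2,1) = 11.1200; S(2,2) = 8.0480
  k=3: S(3,0) = 18.0604; S(3,1) = 13.0711; S(3,2) = 9.4601; S(3,3) = 6.8467
Terminal payoffs V(N, i) = max(S_T - K, 0):
  V(3,0) = 7.130361; V(3,1) = 2.141096; V(3,2) = 0.000000; V(3,3) = 0.000000
Backward induction: V(k, i) = exp(-r*dt) * [p * V(k+1, i) + (1-p) * V(k+1, i+1)]; then take max(V_cont, immediate exercise) for American.
  V(2,0) = exp(-r*dt) * [p*7.130361 + (1-p)*2.141096] = 4.485415; exercise = 4.434527; V(2,0) = max -> 4.485415
  V(2,1) = exp(-r*dt) * [p*2.141096 + (1-p)*0.000000] = 1.010320; exercise = 0.190000; V(2,1) = max -> 1.010320
  V(2,2) = exp(-r*dt) * [p*0.000000 + (1-p)*0.000000] = 0.000000; exercise = 0.000000; V(2,2) = max -> 0.000000
  V(1,0) = exp(-r*dt) * [p*4.485415 + (1-p)*1.010320] = 2.645412; exercise = 2.141096; V(1,0) = max -> 2.645412
  V(1,1) = exp(-r*dt) * [p*1.010320 + (1-p)*0.000000] = 0.476741; exercise = 0.000000; V(1,1) = max -> 0.476741
  V(0,0) = exp(-r*dt) * [p*2.645412 + (1-p)*0.476741] = 1.497854; exercise = 0.190000; V(0,0) = max -> 1.497854


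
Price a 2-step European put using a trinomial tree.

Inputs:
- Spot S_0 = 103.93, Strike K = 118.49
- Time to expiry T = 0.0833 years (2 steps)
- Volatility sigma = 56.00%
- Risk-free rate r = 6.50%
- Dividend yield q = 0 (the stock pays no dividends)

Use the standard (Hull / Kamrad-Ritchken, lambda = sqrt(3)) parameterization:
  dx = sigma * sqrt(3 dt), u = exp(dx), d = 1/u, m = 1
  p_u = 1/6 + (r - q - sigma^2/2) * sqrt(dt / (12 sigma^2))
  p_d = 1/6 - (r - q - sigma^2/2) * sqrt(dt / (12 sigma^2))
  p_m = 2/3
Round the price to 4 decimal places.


Answer: Price = V(0,0) = 16.5078

Derivation:
dt = T/N = 0.041650; dx = sigma*sqrt(3*dt) = 0.197950
u = exp(dx) = 1.218902; d = 1/u = 0.820411
p_u = 0.157009, p_m = 0.666667, p_d = 0.176324
Discount per step: exp(-r*dt) = 0.997296
Stock lattice S(k, j) with j the centered position index:
  k=0: S(0,+0) = 103.9300
  k=1: S(1,-1) = 85.2653; S(1,+0) = 103.9300; S(1,+1) = 126.6805
  k=2: S(2,-2) = 69.9525; S(2,-1) = 85.2653; S(2,+0) = 103.9300; S(2,+1) = 126.6805; S(2,+2) = 154.4110
Terminal payoffs V(N, j) = max(K - S_T, 0):
  V(2,-2) = 48.537461; V(2,-1) = 33.224723; V(2,+0) = 14.560000; V(2,+1) = 0.000000; V(2,+2) = 0.000000
Backward induction: V(k, j) = exp(-r*dt) * [p_u * V(k+1, j+1) + p_m * V(k+1, j) + p_d * V(k+1, j-1)]
  V(1,-1) = exp(-r*dt) * [p_u*14.560000 + p_m*33.224723 + p_d*48.537461] = 32.904999
  V(1,+0) = exp(-r*dt) * [p_u*0.000000 + p_m*14.560000 + p_d*33.224723] = 15.522912
  V(1,+1) = exp(-r*dt) * [p_u*0.000000 + p_m*0.000000 + p_d*14.560000] = 2.560341
  V(0,+0) = exp(-r*dt) * [p_u*2.560341 + p_m*15.522912 + p_d*32.904999] = 16.507805


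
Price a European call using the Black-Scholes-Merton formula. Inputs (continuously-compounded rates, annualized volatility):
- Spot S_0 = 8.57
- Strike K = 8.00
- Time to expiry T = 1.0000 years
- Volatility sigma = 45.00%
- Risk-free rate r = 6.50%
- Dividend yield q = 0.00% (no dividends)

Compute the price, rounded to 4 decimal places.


d1 = (ln(S/K) + (r - q + 0.5*sigma^2) * T) / (sigma * sqrt(T)) = 0.52239154
d2 = d1 - sigma * sqrt(T) = 0.07239154
exp(-rT) = 0.93706746; exp(-qT) = 1.00000000
C = S_0 * exp(-qT) * N(d1) - K * exp(-rT) * N(d2)
N(d1) = 0.69930113; N(d2) = 0.52885484
C = 8.5700 * 1.00000000 * 0.69930113 - 8.0000 * 0.93706746 * 0.52885484 = 2.0284

Answer: Price = 2.0284


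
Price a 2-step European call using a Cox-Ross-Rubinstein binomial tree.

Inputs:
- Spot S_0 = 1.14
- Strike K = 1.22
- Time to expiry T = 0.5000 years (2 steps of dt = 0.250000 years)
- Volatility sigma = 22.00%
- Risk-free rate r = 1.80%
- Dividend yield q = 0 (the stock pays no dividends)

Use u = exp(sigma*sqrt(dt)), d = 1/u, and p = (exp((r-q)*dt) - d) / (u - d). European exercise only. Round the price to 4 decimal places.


Answer: Price = V(0,0) = 0.0483

Derivation:
dt = T/N = 0.250000
u = exp(sigma*sqrt(dt)) = 1.116278; d = 1/u = 0.895834
p = (exp((r-q)*dt) - d) / (u - d) = 0.492987
Discount per step: exp(-r*dt) = 0.995510
Stock lattice S(k, i) with i counting down-moves:
  k=0: S(0,0) = 1.1400
  k=1: S(1,0) = 1.2726; S(1,1) = 1.0213
  k=2: S(2,0) = 1.4205; S(2,1) = 1.1400; S(2,2) = 0.9149
Terminal payoffs V(N, i) = max(S_T - K, 0):
  V(2,0) = 0.200527; V(2,1) = 0.000000; V(2,2) = 0.000000
Backward induction: V(k, i) = exp(-r*dt) * [p * V(k+1, i) + (1-p) * V(k+1, i+1)].
  V(1,0) = exp(-r*dt) * [p*0.200527 + (1-p)*0.000000] = 0.098414
  V(1,1) = exp(-r*dt) * [p*0.000000 + (1-p)*0.000000] = 0.000000
  V(0,0) = exp(-r*dt) * [p*0.098414 + (1-p)*0.000000] = 0.048299


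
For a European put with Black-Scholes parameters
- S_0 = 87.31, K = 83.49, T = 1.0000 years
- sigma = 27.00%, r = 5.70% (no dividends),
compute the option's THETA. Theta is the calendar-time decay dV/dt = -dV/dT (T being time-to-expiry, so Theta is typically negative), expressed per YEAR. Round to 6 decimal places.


Answer: Theta = -2.306854

Derivation:
d1 = 0.5118079245; d2 = 0.2418079245
phi(d1) = 0.3499684718; exp(-qT) = 1.0000000000; exp(-rT) = 0.9445940694
Theta = -S*exp(-qT)*phi(d1)*sigma/(2*sqrt(T)) + r*K*exp(-rT)*N(-d2) - q*S*exp(-qT)*N(-d1)
N(-d1) = 0.3043927218; N(-d2) = 0.4044644991; sqrt(T) = 1.0000000000
Term 1 = -87.3100 * 1.0000000000 * 0.3499684718 * 0.2700 / (2 * 1.0000000000) = -4.1250258818
Term 2 = 0.0570 * 83.4900 * 0.9445940694 * 0.4044644991 = 1.8181718930
Term 3 = 0 (no dividend yield, q = 0)
Theta = -4.1250258818 + (1.8181718930) + (0.0000000000) = -2.306854


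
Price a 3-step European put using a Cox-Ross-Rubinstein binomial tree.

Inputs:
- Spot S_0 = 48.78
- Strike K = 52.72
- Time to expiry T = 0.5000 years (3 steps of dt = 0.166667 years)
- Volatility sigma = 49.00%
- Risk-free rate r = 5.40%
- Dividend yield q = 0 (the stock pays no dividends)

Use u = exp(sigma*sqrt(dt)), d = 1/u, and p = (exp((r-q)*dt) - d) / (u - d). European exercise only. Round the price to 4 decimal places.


dt = T/N = 0.166667
u = exp(sigma*sqrt(dt)) = 1.221454; d = 1/u = 0.818697
p = (exp((r-q)*dt) - d) / (u - d) = 0.472603
Discount per step: exp(-r*dt) = 0.991040
Stock lattice S(k, i) with i counting down-moves:
  k=0: S(0,0) = 48.7800
  k=1: S(1,0) = 59.5825; S(1,1) = 39.9360
  k=2: S(2,0) = 72.7773; S(2,1) = 48.7800; S(2,2) = 32.6955
  k=3: S(3,0) = 88.8941; S(3,1) = 59.5825; S(3,2) = 39.9360; S(3,3) = 26.7677
Terminal payoffs V(N, i) = max(K - S_T, 0):
  V(3,0) = 0.000000; V(3,1) = 0.000000; V(3,2) = 12.783978; V(3,3) = 25.952314
Backward induction: V(k, i) = exp(-r*dt) * [p * V(k+1, i) + (1-p) * V(k+1, i+1)].
  V(2,0) = exp(-r*dt) * [p*0.000000 + (1-p)*0.000000] = 0.000000
  V(2,1) = exp(-r*dt) * [p*0.000000 + (1-p)*12.783978] = 6.681830
  V(2,2) = exp(-r*dt) * [p*12.783978 + (1-p)*25.952314] = 19.552161
  V(1,0) = exp(-r*dt) * [p*0.000000 + (1-p)*6.681830] = 3.492407
  V(1,1) = exp(-r*dt) * [p*6.681830 + (1-p)*19.552161] = 13.348927
  V(0,0) = exp(-r*dt) * [p*3.492407 + (1-p)*13.348927] = 8.612845

Answer: Price = V(0,0) = 8.6128


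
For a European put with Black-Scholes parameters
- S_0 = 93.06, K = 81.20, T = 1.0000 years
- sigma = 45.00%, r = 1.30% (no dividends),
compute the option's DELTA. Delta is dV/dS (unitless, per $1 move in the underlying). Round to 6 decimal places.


d1 = 0.5568426650; d2 = 0.1068426650
phi(d1) = 0.3416476248; exp(-qT) = 1.0000000000; exp(-rT) = 0.9870841350
N(-d1) = 0.2888174654
Delta = -exp(-qT) * N(-d1) = -1.0000000000 * 0.2888174654 = -0.288817

Answer: Delta = -0.288817


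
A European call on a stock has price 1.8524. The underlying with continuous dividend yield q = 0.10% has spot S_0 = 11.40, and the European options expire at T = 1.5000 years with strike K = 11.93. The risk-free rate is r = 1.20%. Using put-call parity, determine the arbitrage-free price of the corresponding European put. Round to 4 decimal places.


Put-call parity: C - P = S_0 * exp(-qT) - K * exp(-rT).
S_0 * exp(-qT) = 11.4000 * 0.99850112 = 11.38291282
K * exp(-rT) = 11.9300 * 0.98216103 = 11.71718112
P = C - S*exp(-qT) + K*exp(-rT)
P = 1.8524 - 11.38291282 + 11.71718112 = 2.1867

Answer: Put price = 2.1867


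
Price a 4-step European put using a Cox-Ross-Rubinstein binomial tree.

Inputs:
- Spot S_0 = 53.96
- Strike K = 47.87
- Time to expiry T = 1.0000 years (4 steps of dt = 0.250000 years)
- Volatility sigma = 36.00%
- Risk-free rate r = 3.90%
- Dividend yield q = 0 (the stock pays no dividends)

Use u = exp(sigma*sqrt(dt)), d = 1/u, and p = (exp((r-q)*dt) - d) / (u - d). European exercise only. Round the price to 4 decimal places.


Answer: Price = V(0,0) = 4.1268

Derivation:
dt = T/N = 0.250000
u = exp(sigma*sqrt(dt)) = 1.197217; d = 1/u = 0.835270
p = (exp((r-q)*dt) - d) / (u - d) = 0.482190
Discount per step: exp(-r*dt) = 0.990297
Stock lattice S(k, i) with i counting down-moves:
  k=0: S(0,0) = 53.9600
  k=1: S(1,0) = 64.6018; S(1,1) = 45.0712
  k=2: S(2,0) = 77.3425; S(2,1) = 53.9600; S(2,2) = 37.6466
  k=3: S(3,0) = 92.5957; S(3,1) = 64.6018; S(3,2) = 45.0712; S(3,3) = 31.4451
  k=4: S(4,0) = 110.8572; S(4,1) = 77.3425; S(4,2) = 53.9600; S(4,3) = 37.6466; S(4,4) = 26.2652
Terminal payoffs V(N, i) = max(K - S_T, 0):
  V(4,0) = 0.000000; V(4,1) = 0.000000; V(4,2) = 0.000000; V(4,3) = 10.223385; V(4,4) = 21.604848
Backward induction: V(k, i) = exp(-r*dt) * [p * V(k+1, i) + (1-p) * V(k+1, i+1)].
  V(3,0) = exp(-r*dt) * [p*0.000000 + (1-p)*0.000000] = 0.000000
  V(3,1) = exp(-r*dt) * [p*0.000000 + (1-p)*0.000000] = 0.000000
  V(3,2) = exp(-r*dt) * [p*0.000000 + (1-p)*10.223385] = 5.242403
  V(3,3) = exp(-r*dt) * [p*10.223385 + (1-p)*21.604848] = 15.960440
  V(2,0) = exp(-r*dt) * [p*0.000000 + (1-p)*0.000000] = 0.000000
  V(2,1) = exp(-r*dt) * [p*0.000000 + (1-p)*5.242403] = 2.688228
  V(2,2) = exp(-r*dt) * [p*5.242403 + (1-p)*15.960440] = 10.687591
  V(1,0) = exp(-r*dt) * [p*0.000000 + (1-p)*2.688228] = 1.378484
  V(1,1) = exp(-r*dt) * [p*2.688228 + (1-p)*10.687591] = 6.764101
  V(0,0) = exp(-r*dt) * [p*1.378484 + (1-p)*6.764101] = 4.126775


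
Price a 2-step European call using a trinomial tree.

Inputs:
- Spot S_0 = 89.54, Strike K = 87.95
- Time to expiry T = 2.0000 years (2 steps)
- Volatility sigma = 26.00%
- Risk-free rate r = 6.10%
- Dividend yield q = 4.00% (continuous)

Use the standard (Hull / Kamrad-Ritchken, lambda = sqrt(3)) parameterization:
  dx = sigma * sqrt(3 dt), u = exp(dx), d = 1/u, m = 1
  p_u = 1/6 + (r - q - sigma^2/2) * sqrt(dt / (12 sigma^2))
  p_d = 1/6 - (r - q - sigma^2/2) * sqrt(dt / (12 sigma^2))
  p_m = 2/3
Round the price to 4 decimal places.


Answer: Price = V(0,0) = 12.8780

Derivation:
dt = T/N = 1.000000; dx = sigma*sqrt(3*dt) = 0.450333
u = exp(dx) = 1.568835; d = 1/u = 0.637416
p_u = 0.152455, p_m = 0.666667, p_d = 0.180878
Discount per step: exp(-r*dt) = 0.940823
Stock lattice S(k, j) with j the centered position index:
  k=0: S(0,+0) = 89.5400
  k=1: S(1,-1) = 57.0742; S(1,+0) = 89.5400; S(1,+1) = 140.4735
  k=2: S(2,-2) = 36.3800; S(2,-1) = 57.0742; S(2,+0) = 89.5400; S(2,+1) = 140.4735; S(2,+2) = 220.3797
Terminal payoffs V(N, j) = max(S_T - K, 0):
  V(2,-2) = 0.000000; V(2,-1) = 0.000000; V(2,+0) = 1.590000; V(2,+1) = 52.523472; V(2,+2) = 132.429679
Backward induction: V(k, j) = exp(-r*dt) * [p_u * V(k+1, j+1) + p_m * V(k+1, j) + p_d * V(k+1, j-1)]
  V(1,-1) = exp(-r*dt) * [p_u*1.590000 + p_m*0.000000 + p_d*0.000000] = 0.228059
  V(1,+0) = exp(-r*dt) * [p_u*52.523472 + p_m*1.590000 + p_d*0.000000] = 8.530881
  V(1,+1) = exp(-r*dt) * [p_u*132.429679 + p_m*52.523472 + p_d*1.590000] = 52.208923
  V(0,+0) = exp(-r*dt) * [p_u*52.208923 + p_m*8.530881 + p_d*0.228059] = 12.878002


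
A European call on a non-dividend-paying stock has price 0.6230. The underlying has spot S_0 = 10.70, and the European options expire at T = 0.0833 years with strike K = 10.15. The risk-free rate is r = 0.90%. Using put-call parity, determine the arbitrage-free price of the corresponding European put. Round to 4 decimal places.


Answer: Put price = 0.0654

Derivation:
Put-call parity: C - P = S_0 * exp(-qT) - K * exp(-rT).
S_0 * exp(-qT) = 10.7000 * 1.00000000 = 10.70000000
K * exp(-rT) = 10.1500 * 0.99925058 = 10.14239340
P = C - S*exp(-qT) + K*exp(-rT)
P = 0.6230 - 10.70000000 + 10.14239340 = 0.0654


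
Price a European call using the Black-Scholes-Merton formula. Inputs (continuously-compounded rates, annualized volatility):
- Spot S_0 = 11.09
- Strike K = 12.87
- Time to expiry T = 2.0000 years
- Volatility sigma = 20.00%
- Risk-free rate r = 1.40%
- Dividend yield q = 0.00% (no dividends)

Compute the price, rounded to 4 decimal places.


Answer: Price = 0.7334

Derivation:
d1 = (ln(S/K) + (r - q + 0.5*sigma^2) * T) / (sigma * sqrt(T)) = -0.28586637
d2 = d1 - sigma * sqrt(T) = -0.56870909
exp(-rT) = 0.97238837; exp(-qT) = 1.00000000
C = S_0 * exp(-qT) * N(d1) - K * exp(-rT) * N(d2)
N(d1) = 0.38749024; N(d2) = 0.28477679
C = 11.0900 * 1.00000000 * 0.38749024 - 12.8700 * 0.97238837 * 0.28477679 = 0.7334


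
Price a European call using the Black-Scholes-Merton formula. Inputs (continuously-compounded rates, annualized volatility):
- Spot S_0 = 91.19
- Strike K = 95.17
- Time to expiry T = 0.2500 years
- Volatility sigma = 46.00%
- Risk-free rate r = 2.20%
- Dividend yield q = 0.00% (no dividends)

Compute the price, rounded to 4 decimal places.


d1 = (ln(S/K) + (r - q + 0.5*sigma^2) * T) / (sigma * sqrt(T)) = -0.04682402
d2 = d1 - sigma * sqrt(T) = -0.27682402
exp(-rT) = 0.99451510; exp(-qT) = 1.00000000
C = S_0 * exp(-qT) * N(d1) - K * exp(-rT) * N(d2)
N(d1) = 0.48132674; N(d2) = 0.39095762
C = 91.1900 * 1.00000000 * 0.48132674 - 95.1700 * 0.99451510 * 0.39095762 = 6.8888

Answer: Price = 6.8888


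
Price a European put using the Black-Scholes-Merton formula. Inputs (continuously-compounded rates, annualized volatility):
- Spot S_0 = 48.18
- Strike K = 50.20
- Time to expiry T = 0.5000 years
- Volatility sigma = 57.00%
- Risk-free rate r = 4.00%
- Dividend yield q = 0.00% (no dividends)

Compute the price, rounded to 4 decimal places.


d1 = (ln(S/K) + (r - q + 0.5*sigma^2) * T) / (sigma * sqrt(T)) = 0.14924660
d2 = d1 - sigma * sqrt(T) = -0.25380427
exp(-rT) = 0.98019867; exp(-qT) = 1.00000000
P = K * exp(-rT) * N(-d2) - S_0 * exp(-qT) * N(-d1)
N(-d1) = 0.44067953; N(-d2) = 0.60017661
P = 50.2000 * 0.98019867 * 0.60017661 - 48.1800 * 1.00000000 * 0.44067953 = 8.3003

Answer: Price = 8.3003


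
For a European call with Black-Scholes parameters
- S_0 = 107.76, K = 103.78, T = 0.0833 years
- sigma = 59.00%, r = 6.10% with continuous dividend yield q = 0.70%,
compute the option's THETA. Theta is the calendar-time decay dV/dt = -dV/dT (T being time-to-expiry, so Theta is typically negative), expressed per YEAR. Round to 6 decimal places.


Answer: Theta = -44.632676

Derivation:
d1 = 0.3325605219; d2 = 0.1622762596
phi(d1) = 0.3774803428; exp(-qT) = 0.9994170700; exp(-rT) = 0.9949315880
Theta = -S*exp(-qT)*phi(d1)*sigma/(2*sqrt(T)) - r*K*exp(-rT)*N(d2) + q*S*exp(-qT)*N(d1)
N(d1) = 0.6302669762; N(d2) = 0.5644558455; sqrt(T) = 0.2886173938
Term 1 = -107.7600 * 0.9994170700 * 0.3774803428 * 0.5900 / (2 * 0.2886173938) = -41.5525998386
Term 2 = -0.0610 * 103.7800 * 0.9949315880 * 0.5644558455 = -3.5552217631
Term 3 = 0.0070 * 107.7600 * 0.9994170700 * 0.6302669762 = 0.4751458472
Theta = -41.5525998386 + (-3.5552217631) + (0.4751458472) = -44.632676


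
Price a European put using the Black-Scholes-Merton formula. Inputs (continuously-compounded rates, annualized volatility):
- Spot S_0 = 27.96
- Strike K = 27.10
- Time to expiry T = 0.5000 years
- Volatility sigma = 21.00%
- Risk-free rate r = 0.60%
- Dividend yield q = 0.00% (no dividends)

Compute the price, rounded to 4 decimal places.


d1 = (ln(S/K) + (r - q + 0.5*sigma^2) * T) / (sigma * sqrt(T)) = 0.30483838
d2 = d1 - sigma * sqrt(T) = 0.15634595
exp(-rT) = 0.99700450; exp(-qT) = 1.00000000
P = K * exp(-rT) * N(-d2) - S_0 * exp(-qT) * N(-d1)
N(-d1) = 0.38024463; N(-d2) = 0.43788017
P = 27.1000 * 0.99700450 * 0.43788017 - 27.9600 * 1.00000000 * 0.38024463 = 1.1994

Answer: Price = 1.1994


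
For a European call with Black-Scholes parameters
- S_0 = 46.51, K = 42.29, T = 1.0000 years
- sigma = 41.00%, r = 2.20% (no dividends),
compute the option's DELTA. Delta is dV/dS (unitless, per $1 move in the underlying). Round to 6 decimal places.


Answer: Delta = 0.688163

Derivation:
d1 = 0.4906504677; d2 = 0.0806504677
phi(d1) = 0.3536995433; exp(-qT) = 1.0000000000; exp(-rT) = 0.9782402351
N(d1) = 0.6881631574
Delta = exp(-qT) * N(d1) = 1.0000000000 * 0.6881631574 = 0.688163


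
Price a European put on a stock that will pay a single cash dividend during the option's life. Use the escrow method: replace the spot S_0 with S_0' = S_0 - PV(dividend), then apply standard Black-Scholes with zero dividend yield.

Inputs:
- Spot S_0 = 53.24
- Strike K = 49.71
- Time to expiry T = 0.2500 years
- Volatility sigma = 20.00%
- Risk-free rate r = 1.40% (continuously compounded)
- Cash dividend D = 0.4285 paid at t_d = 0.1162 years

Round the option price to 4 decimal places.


PV(D) = D * exp(-r * t_d) = 0.4285 * 0.99837452 = 0.42780348
S_0' = S_0 - PV(D) = 53.2400 - 0.42780348 = 52.81219652
d1 = (ln(S_0'/K) + (r + sigma^2/2)*T) / (sigma*sqrt(T)) = 0.69036039
d2 = d1 - sigma*sqrt(T) = 0.59036039
exp(-rT) = 0.99650612
N(-d1) = 0.24498379; N(-d2) = 0.27747453
P = K * exp(-rT) * N(-d2) - S_0' * N(-d1) = 49.7100 * 0.99650612 * 0.27747453 - 52.81219652 * 0.24498379 = 0.8069

Answer: Price = 0.8069


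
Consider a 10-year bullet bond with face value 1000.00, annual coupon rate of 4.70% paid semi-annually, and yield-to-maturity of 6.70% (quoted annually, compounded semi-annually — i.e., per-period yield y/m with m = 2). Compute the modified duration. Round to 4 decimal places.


Answer: Modified duration = 7.6497

Derivation:
Coupon per period c = face * coupon_rate / m = 23.500000
Periods per year m = 2; per-period yield y/m = 0.033500
Number of cashflows N = 20
Cashflows (t years, CF_t, discount factor 1/(1+y/m)^(m*t), PV):
  t = 0.5000: CF_t = 23.500000, DF = 0.967586, PV = 22.738268
  t = 1.0000: CF_t = 23.500000, DF = 0.936222, PV = 22.001227
  t = 1.5000: CF_t = 23.500000, DF = 0.905876, PV = 21.288076
  t = 2.0000: CF_t = 23.500000, DF = 0.876512, PV = 20.598042
  t = 2.5000: CF_t = 23.500000, DF = 0.848101, PV = 19.930374
  t = 3.0000: CF_t = 23.500000, DF = 0.820611, PV = 19.284349
  t = 3.5000: CF_t = 23.500000, DF = 0.794011, PV = 18.659263
  t = 4.0000: CF_t = 23.500000, DF = 0.768274, PV = 18.054440
  t = 4.5000: CF_t = 23.500000, DF = 0.743371, PV = 17.469221
  t = 5.0000: CF_t = 23.500000, DF = 0.719275, PV = 16.902971
  t = 5.5000: CF_t = 23.500000, DF = 0.695961, PV = 16.355076
  t = 6.0000: CF_t = 23.500000, DF = 0.673402, PV = 15.824941
  t = 6.5000: CF_t = 23.500000, DF = 0.651574, PV = 15.311989
  t = 7.0000: CF_t = 23.500000, DF = 0.630454, PV = 14.815664
  t = 7.5000: CF_t = 23.500000, DF = 0.610018, PV = 14.335427
  t = 8.0000: CF_t = 23.500000, DF = 0.590245, PV = 13.870757
  t = 8.5000: CF_t = 23.500000, DF = 0.571113, PV = 13.421149
  t = 9.0000: CF_t = 23.500000, DF = 0.552601, PV = 12.986114
  t = 9.5000: CF_t = 23.500000, DF = 0.534689, PV = 12.565180
  t = 10.0000: CF_t = 1023.500000, DF = 0.517357, PV = 529.514952
Price P = sum_t PV_t = 855.927481
First compute Macaulay numerator sum_t t * PV_t:
  t * PV_t at t = 0.5000: 11.369134
  t * PV_t at t = 1.0000: 22.001227
  t * PV_t at t = 1.5000: 31.932115
  t * PV_t at t = 2.0000: 41.196084
  t * PV_t at t = 2.5000: 49.825936
  t * PV_t at t = 3.0000: 57.853046
  t * PV_t at t = 3.5000: 65.307422
  t * PV_t at t = 4.0000: 72.217759
  t * PV_t at t = 4.5000: 78.611494
  t * PV_t at t = 5.0000: 84.514856
  t * PV_t at t = 5.5000: 89.952919
  t * PV_t at t = 6.0000: 94.949644
  t * PV_t at t = 6.5000: 99.527929
  t * PV_t at t = 7.0000: 103.709650
  t * PV_t at t = 7.5000: 107.515706
  t * PV_t at t = 8.0000: 110.966057
  t * PV_t at t = 8.5000: 114.079763
  t * PV_t at t = 9.0000: 116.875024
  t * PV_t at t = 9.5000: 119.369213
  t * PV_t at t = 10.0000: 5295.149518
Macaulay duration D = 6766.924496 / 855.927481 = 7.905955
Modified duration = D / (1 + y/m) = 7.905955 / (1 + 0.033500) = 7.649691
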